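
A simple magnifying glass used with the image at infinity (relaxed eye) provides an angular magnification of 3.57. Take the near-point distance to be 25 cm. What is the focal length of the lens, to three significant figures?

7.00 cm

For the image at infinity, M = D/f.
f = D/M = 25/3.57 = 7.003 cm.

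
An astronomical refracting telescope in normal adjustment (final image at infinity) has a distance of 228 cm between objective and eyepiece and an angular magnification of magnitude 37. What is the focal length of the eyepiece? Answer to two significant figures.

6.0 cm

In normal adjustment the tube length equals f_obj + f_eye and |M| = f_obj/f_eye.
So f_obj = 37 f_eye and 37 f_eye + f_eye = 228 cm, giving f_eye = 228/38 = 6.000 cm and f_obj = 222.000 cm.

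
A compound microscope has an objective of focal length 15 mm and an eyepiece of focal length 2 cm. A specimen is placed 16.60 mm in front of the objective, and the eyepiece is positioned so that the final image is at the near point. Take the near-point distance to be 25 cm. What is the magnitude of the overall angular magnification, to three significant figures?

127

Convert to cm: f_obj = 15 mm = 1.5 cm; d_o = 16.60 mm = 1.66 cm.
Objective: 1/d_i = 1/f_obj - 1/d_o = 1/1.5 - 1/1.66 = 0.06426 cm^-1, so d_i = 15.563 cm.
m_obj = -d_i/d_o = -15.563/1.66 = -9.375.
Eyepiece angular magnification (image at near point): M_eye = 1 + D/f_e = 1 + 25/2 = 13.500.
Overall M = m_obj x M_eye = (-9.375)(13.500) = -126.56.
|M| = 126.56.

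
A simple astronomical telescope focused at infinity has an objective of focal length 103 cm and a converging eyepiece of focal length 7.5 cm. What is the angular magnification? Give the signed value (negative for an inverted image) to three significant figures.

M = -f_obj/f_eye = -103/(7.5) = -13.733.

-13.7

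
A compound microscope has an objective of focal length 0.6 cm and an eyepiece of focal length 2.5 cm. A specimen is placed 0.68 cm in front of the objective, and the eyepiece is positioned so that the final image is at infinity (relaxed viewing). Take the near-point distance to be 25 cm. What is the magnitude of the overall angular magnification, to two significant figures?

Objective: 1/d_i = 1/f_obj - 1/d_o = 1/0.6 - 1/0.68 = 0.19608 cm^-1, so d_i = 5.100 cm.
m_obj = -d_i/d_o = -5.100/0.68 = -7.500.
Eyepiece angular magnification (image at infinity): M_eye = D/f_e = 25/2.5 = 10.000.
Overall M = m_obj x M_eye = (-7.500)(10.000) = -75.00.
|M| = 75.00.

75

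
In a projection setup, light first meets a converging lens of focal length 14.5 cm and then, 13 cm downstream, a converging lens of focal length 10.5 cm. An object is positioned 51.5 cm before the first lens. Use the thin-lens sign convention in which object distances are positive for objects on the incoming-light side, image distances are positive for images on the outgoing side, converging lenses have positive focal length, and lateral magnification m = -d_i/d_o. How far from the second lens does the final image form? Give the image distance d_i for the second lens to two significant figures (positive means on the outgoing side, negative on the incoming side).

Lens 1: 1/d_i1 = 1/f_1 - 1/d_o1 = 1/14.5 - 1/51.5 = 0.04955 cm^-1, so d_i1 = 20.182 cm.
This image would form 20.182 cm past lens 1, i.e. 7.182 cm beyond lens 2, so it is a virtual object for lens 2: d_o2 = 13 - 20.182 = -7.182 cm.
Lens 2: 1/d_i2 = 1/f_2 - 1/d_o2 = 1/10.5 - 1/(-7.182) = 0.23447 cm^-1, so d_i2 = 4.265 cm.

4.3 cm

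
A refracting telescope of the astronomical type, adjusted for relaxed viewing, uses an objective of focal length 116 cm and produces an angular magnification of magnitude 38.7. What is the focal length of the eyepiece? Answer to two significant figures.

|M| = f_obj/f_eye, so f_eye = f_obj/|M| = 116/38.7 = 2.997 cm.

3.0 cm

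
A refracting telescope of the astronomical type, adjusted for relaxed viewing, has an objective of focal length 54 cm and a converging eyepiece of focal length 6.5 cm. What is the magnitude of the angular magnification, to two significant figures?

|M| = f_obj/|f_eye| = 54/6.5 = 8.308.

8.3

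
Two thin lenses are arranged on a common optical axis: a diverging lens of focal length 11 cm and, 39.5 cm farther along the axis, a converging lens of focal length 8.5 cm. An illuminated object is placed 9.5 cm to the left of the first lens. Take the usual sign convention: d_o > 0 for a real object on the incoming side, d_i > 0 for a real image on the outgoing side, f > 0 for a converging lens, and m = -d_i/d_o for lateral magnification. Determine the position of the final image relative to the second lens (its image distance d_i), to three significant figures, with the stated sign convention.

10.5 cm

First lens: d_i1 = 1/(1/(-11) - 1/9.5) = -5.098 cm.
The intermediate image is virtual, 5.098 cm to the left of lens 1, so d_o2 = L - d_i1 = 39.5 - (-5.098) = 44.598 cm.
Second lens: d_i2 = 1/(1/8.5 - 1/(44.598)) = 10.502 cm.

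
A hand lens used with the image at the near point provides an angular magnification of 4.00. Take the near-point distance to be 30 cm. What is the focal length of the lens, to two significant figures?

For the image at the near point, M = 1 + D/f.
f = D/(M - 1) = 30/(4.0 - 1) = 10.000 cm.

10 cm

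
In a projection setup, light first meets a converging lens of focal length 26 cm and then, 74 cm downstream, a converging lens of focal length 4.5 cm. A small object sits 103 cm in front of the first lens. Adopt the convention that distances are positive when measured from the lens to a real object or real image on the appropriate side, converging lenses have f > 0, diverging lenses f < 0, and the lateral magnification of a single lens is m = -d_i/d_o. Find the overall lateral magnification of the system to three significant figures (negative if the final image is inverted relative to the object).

0.0438

First lens: d_i1 = 1/(1/26 - 1/103) = 34.779 cm.
m_1 = -(34.779)/103 = -0.3377.
The intermediate image is 34.779 cm to the right of lens 1, so d_o2 = L - d_i1 = 74 - 34.779 = 39.221 cm.
Second lens: d_i2 = 1/(1/4.5 - 1/(39.221)) = 5.083 cm.
m_2 = -(5.083)/(39.221) = -0.1296.
Total m = m_1 x m_2 = (-0.3377)(-0.1296) = 0.0438.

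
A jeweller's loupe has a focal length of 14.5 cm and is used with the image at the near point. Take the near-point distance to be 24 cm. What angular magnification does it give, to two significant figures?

2.7

M = 1 + D/f = 1 + 24/14.5 = 2.655.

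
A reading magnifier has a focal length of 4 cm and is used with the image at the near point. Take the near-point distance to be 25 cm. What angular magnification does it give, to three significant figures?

7.25

M = 1 + D/f = 1 + 25/4 = 7.250.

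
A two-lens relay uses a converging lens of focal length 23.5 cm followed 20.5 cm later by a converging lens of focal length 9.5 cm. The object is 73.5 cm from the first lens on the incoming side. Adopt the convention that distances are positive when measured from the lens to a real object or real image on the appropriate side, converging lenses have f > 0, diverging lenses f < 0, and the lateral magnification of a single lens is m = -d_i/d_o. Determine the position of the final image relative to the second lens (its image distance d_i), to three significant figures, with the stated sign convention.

Lens 1: 1/d_i1 = 1/f_1 - 1/d_o1 = 1/23.5 - 1/73.5 = 0.02895 cm^-1, so d_i1 = 34.545 cm.
This image would form 34.545 cm past lens 1, i.e. 14.045 cm beyond lens 2, so it is a virtual object for lens 2: d_o2 = 20.5 - 34.545 = -14.045 cm.
Lens 2: 1/d_i2 = 1/f_2 - 1/d_o2 = 1/9.5 - 1/(-14.045) = 0.17646 cm^-1, so d_i2 = 5.667 cm.

5.67 cm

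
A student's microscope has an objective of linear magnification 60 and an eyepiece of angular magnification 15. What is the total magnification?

The overall magnification of a compound microscope is the product of the objective and eyepiece magnifications:
M = M_obj x M_eye = 60 x 15 = 900.

900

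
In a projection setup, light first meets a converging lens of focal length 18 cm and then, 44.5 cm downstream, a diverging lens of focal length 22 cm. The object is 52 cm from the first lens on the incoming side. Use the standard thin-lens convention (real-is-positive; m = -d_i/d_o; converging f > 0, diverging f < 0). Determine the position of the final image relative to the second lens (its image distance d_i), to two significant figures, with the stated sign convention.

-9.6 cm

First lens: d_i1 = 1/(1/18 - 1/52) = 27.529 cm.
The intermediate image is 27.529 cm to the right of lens 1, so d_o2 = L - d_i1 = 44.5 - 27.529 = 16.971 cm.
Second lens: d_i2 = 1/(1/(-22) - 1/(16.971)) = -9.580 cm.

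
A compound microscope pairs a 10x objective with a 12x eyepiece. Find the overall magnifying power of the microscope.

The overall magnification of a compound microscope is the product of the objective and eyepiece magnifications:
M = M_obj x M_eye = 10 x 12 = 120.

120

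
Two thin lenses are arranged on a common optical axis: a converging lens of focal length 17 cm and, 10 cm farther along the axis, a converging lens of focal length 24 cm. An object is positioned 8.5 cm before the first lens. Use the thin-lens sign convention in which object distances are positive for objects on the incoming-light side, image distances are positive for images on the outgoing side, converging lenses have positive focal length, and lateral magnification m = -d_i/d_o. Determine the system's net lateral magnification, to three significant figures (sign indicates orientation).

-16.0

First lens: d_i1 = 1/(1/17 - 1/8.5) = -17.000 cm.
m_1 = -(-17.000)/8.5 = 2.0000.
The intermediate image is virtual, 17.000 cm to the left of lens 1, so d_o2 = L - d_i1 = 10 - (-17.000) = 27.000 cm.
Second lens: d_i2 = 1/(1/24 - 1/(27.000)) = 216.000 cm.
m_2 = -(216.000)/(27.000) = -8.0000.
Overall magnification: m = m_1 m_2 = -16.0000.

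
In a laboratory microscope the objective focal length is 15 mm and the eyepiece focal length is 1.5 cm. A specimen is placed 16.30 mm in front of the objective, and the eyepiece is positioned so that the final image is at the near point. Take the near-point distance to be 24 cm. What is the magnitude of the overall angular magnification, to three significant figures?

196

Convert to cm: f_obj = 15 mm = 1.5 cm; d_o = 16.30 mm = 1.63 cm.
Objective: 1/d_i = 1/f_obj - 1/d_o = 1/1.5 - 1/1.63 = 0.05317 cm^-1, so d_i = 18.808 cm.
m_obj = -d_i/d_o = -18.808/1.63 = -11.538.
Eyepiece angular magnification (image at near point): M_eye = 1 + D/f_e = 1 + 24/1.5 = 17.000.
Overall M = m_obj x M_eye = (-11.538)(17.000) = -196.15.
|M| = 196.15.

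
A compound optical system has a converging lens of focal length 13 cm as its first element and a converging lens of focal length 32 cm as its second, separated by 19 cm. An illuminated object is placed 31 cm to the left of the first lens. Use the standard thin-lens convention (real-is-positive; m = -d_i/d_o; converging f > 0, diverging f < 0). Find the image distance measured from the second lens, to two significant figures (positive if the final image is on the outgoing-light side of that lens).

3.1 cm

Applying the thin-lens equation to the first lens, 1/13 = 1/31 + 1/d_i1, which gives d_i1 = 22.389 cm.
This image would form 22.389 cm past lens 1, i.e. 3.389 cm beyond lens 2, so it is a virtual object for lens 2: d_o2 = 19 - 22.389 = -3.389 cm.
Applying the thin-lens equation again with f_2 = 32 cm and d_o2 = -3.389 cm gives d_i2 = 3.064 cm.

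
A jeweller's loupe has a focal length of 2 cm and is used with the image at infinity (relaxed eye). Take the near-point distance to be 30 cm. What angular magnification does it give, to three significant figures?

M = D/f = 30/2 = 15.000.

15.0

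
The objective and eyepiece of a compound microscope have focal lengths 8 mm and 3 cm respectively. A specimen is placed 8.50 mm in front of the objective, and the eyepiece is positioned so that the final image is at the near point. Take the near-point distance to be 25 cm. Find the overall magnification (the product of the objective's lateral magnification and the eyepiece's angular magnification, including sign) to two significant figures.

-150

Convert to cm: f_obj = 8 mm = 0.8 cm; d_o = 8.50 mm = 0.85 cm.
Objective: 1/d_i = 1/f_obj - 1/d_o = 1/0.8 - 1/0.85 = 0.07353 cm^-1, so d_i = 13.600 cm.
m_obj = -d_i/d_o = -13.600/0.85 = -16.000.
Eyepiece angular magnification (image at near point): M_eye = 1 + D/f_e = 1 + 25/3 = 9.333.
Overall M = m_obj x M_eye = (-16.000)(9.333) = -149.33.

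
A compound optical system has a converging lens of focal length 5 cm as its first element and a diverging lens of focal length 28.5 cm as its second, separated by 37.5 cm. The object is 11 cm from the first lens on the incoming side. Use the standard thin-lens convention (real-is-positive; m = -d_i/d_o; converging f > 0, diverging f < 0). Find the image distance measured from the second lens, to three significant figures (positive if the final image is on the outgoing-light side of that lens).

Lens 1: 1/d_i1 = 1/f_1 - 1/d_o1 = 1/5 - 1/11 = 0.10909 cm^-1, so d_i1 = 9.167 cm.
That image sits 28.333 cm in front of the second lens, so d_o2 = 28.333 cm.
Lens 2: 1/d_i2 = 1/f_2 - 1/d_o2 = 1/(-28.5) - 1/(28.333) = -0.07038 cm^-1, so d_i2 = -14.208 cm.

-14.2 cm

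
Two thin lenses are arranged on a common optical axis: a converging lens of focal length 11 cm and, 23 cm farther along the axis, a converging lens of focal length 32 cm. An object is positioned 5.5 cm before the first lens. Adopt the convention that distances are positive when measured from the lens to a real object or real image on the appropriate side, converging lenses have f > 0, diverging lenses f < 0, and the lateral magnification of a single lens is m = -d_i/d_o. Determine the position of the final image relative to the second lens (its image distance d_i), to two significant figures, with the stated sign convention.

540 cm

Applying the thin-lens equation to the first lens, 1/11 = 1/5.5 + 1/d_i1, which gives d_i1 = -11.000 cm.
With d_i1 < 0 the first image is virtual and lies on the object side; the object distance for lens 2 is d_o2 = 23 - (-11.000) = 34.000 cm.
Applying the thin-lens equation again with f_2 = 32 cm and d_o2 = 34.000 cm gives d_i2 = 544.000 cm.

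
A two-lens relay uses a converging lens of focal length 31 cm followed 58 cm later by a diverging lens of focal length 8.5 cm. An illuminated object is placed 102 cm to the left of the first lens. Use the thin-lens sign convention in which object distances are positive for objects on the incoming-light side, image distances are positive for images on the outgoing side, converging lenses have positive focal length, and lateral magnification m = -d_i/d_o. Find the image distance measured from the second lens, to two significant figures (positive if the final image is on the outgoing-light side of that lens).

Lens 1: 1/d_i1 = 1/f_1 - 1/d_o1 = 1/31 - 1/102 = 0.02245 cm^-1, so d_i1 = 44.535 cm.
That image sits 13.465 cm in front of the second lens, so d_o2 = 13.465 cm.
Lens 2: 1/d_i2 = 1/f_2 - 1/d_o2 = 1/(-8.5) - 1/(13.465) = -0.19191 cm^-1, so d_i2 = -5.211 cm.

-5.2 cm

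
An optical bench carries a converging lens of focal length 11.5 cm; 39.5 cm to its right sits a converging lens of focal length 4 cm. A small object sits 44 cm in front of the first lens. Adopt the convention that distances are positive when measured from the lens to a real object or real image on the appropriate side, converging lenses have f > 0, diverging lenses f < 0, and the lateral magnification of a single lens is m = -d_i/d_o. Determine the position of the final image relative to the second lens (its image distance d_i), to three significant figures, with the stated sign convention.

Lens 1: 1/d_i1 = 1/f_1 - 1/d_o1 = 1/11.5 - 1/44 = 0.06423 cm^-1, so d_i1 = 15.569 cm.
Object distance for lens 2: d_o2 = 39.5 - 15.569 = 23.931 cm.
Lens 2: 1/d_i2 = 1/f_2 - 1/d_o2 = 1/4 - 1/(23.931) = 0.20821 cm^-1, so d_i2 = 4.803 cm.

4.80 cm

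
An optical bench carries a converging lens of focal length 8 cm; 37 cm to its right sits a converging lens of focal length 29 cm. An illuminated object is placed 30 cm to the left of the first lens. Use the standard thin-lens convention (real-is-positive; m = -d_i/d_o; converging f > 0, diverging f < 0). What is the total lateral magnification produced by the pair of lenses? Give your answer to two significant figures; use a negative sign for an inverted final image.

-3.6

First lens: d_i1 = 1/(1/8 - 1/30) = 10.909 cm.
m_1 = -(10.909)/30 = -0.3636.
Object distance for lens 2: d_o2 = 37 - 10.909 = 26.091 cm.
Second lens: d_i2 = 1/(1/29 - 1/(26.091)) = -260.094 cm.
m_2 = -(-260.094)/(26.091) = 9.9688.
The system's lateral magnification is m_1 m_2 = (-0.3636)(9.9688) = -3.6250.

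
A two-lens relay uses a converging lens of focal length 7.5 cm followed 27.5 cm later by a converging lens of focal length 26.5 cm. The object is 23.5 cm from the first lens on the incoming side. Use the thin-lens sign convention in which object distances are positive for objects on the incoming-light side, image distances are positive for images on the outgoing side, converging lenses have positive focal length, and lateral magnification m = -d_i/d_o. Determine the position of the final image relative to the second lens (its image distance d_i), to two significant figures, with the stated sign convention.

-44 cm

Lens 1: 1/d_i1 = 1/f_1 - 1/d_o1 = 1/7.5 - 1/23.5 = 0.09078 cm^-1, so d_i1 = 11.016 cm.
That image sits 16.484 cm in front of the second lens, so d_o2 = 16.484 cm.
Lens 2: 1/d_i2 = 1/f_2 - 1/d_o2 = 1/26.5 - 1/(16.484) = -0.02293 cm^-1, so d_i2 = -43.615 cm.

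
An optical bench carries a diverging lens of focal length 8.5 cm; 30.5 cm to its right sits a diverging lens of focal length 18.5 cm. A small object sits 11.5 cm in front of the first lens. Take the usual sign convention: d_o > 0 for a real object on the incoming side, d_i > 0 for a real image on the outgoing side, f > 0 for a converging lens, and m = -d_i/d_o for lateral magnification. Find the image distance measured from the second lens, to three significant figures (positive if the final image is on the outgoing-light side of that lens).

First lens: d_i1 = 1/(1/(-8.5) - 1/11.5) = -4.888 cm.
The intermediate image is virtual, 4.888 cm to the left of lens 1, so d_o2 = L - d_i1 = 30.5 - (-4.888) = 35.388 cm.
Second lens: d_i2 = 1/(1/(-18.5) - 1/(35.388)) = -12.149 cm.

-12.1 cm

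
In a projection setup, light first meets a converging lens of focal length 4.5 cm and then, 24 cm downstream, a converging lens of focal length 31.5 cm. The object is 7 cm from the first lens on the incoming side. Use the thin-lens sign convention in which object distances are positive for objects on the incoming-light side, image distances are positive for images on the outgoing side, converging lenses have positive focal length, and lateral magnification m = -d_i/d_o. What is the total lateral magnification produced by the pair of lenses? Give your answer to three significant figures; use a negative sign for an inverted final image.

-2.82

First lens: d_i1 = 1/(1/4.5 - 1/7) = 12.600 cm.
m_1 = -(12.600)/7 = -1.8000.
That image sits 11.400 cm in front of the second lens, so d_o2 = 11.400 cm.
Second lens: d_i2 = 1/(1/31.5 - 1/(11.400)) = -17.866 cm.
m_2 = -(-17.866)/(11.400) = 1.5672.
The system's lateral magnification is m_1 m_2 = (-1.8000)(1.5672) = -2.8209.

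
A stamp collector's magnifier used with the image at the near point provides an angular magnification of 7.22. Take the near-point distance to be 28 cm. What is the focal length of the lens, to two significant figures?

4.5 cm

For the image at the near point, M = 1 + D/f.
f = D/(M - 1) = 28/(7.22 - 1) = 4.502 cm.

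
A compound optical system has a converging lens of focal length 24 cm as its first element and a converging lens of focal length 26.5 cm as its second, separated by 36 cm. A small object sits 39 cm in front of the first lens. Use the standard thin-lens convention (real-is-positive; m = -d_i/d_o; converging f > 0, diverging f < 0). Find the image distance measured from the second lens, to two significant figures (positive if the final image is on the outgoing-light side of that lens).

Applying the thin-lens equation to the first lens, 1/24 = 1/39 + 1/d_i1, which gives d_i1 = 62.400 cm.
Since 62.400 cm > 36 cm, the first image lies past the second lens and serves as a virtual object: d_o2 = L - d_i1 = -26.400 cm.
Applying the thin-lens equation again with f_2 = 26.5 cm and d_o2 = -26.400 cm gives d_i2 = 13.225 cm.

13 cm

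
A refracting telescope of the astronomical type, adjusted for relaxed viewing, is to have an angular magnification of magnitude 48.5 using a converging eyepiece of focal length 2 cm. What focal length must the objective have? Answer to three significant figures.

|M| = f_obj/|f_eye|, so f_obj = |M| x |f_eye| = 48.5 x 2 = 97.000 cm.

97.0 cm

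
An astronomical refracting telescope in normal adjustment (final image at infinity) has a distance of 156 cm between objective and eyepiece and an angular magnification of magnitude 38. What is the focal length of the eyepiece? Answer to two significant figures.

4.0 cm

In normal adjustment the tube length equals f_obj + f_eye and |M| = f_obj/f_eye.
So f_obj = 38 f_eye and 38 f_eye + f_eye = 156 cm, giving f_eye = 156/39 = 4.000 cm and f_obj = 152.000 cm.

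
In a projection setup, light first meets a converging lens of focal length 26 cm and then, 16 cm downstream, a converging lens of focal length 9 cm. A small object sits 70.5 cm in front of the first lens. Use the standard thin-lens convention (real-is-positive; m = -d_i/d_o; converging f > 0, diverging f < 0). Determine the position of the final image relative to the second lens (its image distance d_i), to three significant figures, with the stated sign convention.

6.63 cm

Lens 1: 1/d_i1 = 1/f_1 - 1/d_o1 = 1/26 - 1/70.5 = 0.02428 cm^-1, so d_i1 = 41.191 cm.
Since 41.191 cm > 16 cm, the first image lies past the second lens and serves as a virtual object: d_o2 = L - d_i1 = -25.191 cm.
Lens 2: 1/d_i2 = 1/f_2 - 1/d_o2 = 1/9 - 1/(-25.191) = 0.15081 cm^-1, so d_i2 = 6.631 cm.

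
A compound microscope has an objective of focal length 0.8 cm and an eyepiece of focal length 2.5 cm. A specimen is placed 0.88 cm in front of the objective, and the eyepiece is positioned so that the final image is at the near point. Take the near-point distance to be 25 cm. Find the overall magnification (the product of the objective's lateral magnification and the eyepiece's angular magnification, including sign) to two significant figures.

Objective: 1/d_i = 1/f_obj - 1/d_o = 1/0.8 - 1/0.88 = 0.11364 cm^-1, so d_i = 8.800 cm.
m_obj = -d_i/d_o = -8.800/0.88 = -10.000.
Eyepiece angular magnification (image at near point): M_eye = 1 + D/f_e = 1 + 25/2.5 = 11.000.
Overall M = m_obj x M_eye = (-10.000)(11.000) = -110.00.

-110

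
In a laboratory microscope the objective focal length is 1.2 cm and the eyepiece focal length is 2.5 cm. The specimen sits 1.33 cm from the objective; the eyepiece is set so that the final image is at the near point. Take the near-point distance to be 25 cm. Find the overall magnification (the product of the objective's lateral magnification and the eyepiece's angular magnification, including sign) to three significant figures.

Objective: 1/d_i = 1/f_obj - 1/d_o = 1/1.2 - 1/1.33 = 0.08145 cm^-1, so d_i = 12.277 cm.
m_obj = -d_i/d_o = -12.277/1.33 = -9.231.
Eyepiece angular magnification (image at near point): M_eye = 1 + D/f_e = 1 + 25/2.5 = 11.000.
Overall M = m_obj x M_eye = (-9.231)(11.000) = -101.54.

-102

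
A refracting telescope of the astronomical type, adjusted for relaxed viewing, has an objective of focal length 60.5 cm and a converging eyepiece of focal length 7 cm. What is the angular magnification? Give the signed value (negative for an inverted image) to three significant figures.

-8.64

M = -f_obj/f_eye = -60.5/(7) = -8.643.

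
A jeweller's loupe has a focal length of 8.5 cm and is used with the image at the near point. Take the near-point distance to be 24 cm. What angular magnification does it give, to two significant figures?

M = 1 + D/f = 1 + 24/8.5 = 3.824.

3.8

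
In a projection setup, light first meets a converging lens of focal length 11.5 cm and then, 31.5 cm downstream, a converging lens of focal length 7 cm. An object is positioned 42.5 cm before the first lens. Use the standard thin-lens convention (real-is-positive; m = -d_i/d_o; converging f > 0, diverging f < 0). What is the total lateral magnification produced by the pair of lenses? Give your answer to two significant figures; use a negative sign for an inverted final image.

Lens 1: 1/d_i1 = 1/f_1 - 1/d_o1 = 1/11.5 - 1/42.5 = 0.06343 cm^-1, so d_i1 = 15.766 cm.
m_1 = -(15.766)/42.5 = -0.3710.
That image sits 15.734 cm in front of the second lens, so d_o2 = 15.734 cm.
Lens 2: 1/d_i2 = 1/f_2 - 1/d_o2 = 1/7 - 1/(15.734) = 0.07930 cm^-1, so d_i2 = 12.610 cm.
m_2 = -(12.610)/(15.734) = -0.8015.
Overall magnification: m = m_1 m_2 = 0.2973.

0.30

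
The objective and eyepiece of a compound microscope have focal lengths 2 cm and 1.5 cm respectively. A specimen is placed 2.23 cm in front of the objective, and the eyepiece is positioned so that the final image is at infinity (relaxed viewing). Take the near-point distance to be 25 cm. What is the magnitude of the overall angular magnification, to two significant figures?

140

Objective: 1/d_i = 1/f_obj - 1/d_o = 1/2 - 1/2.23 = 0.05157 cm^-1, so d_i = 19.391 cm.
m_obj = -d_i/d_o = -19.391/2.23 = -8.696.
Eyepiece angular magnification (image at infinity): M_eye = D/f_e = 25/1.5 = 16.667.
Overall M = m_obj x M_eye = (-8.696)(16.667) = -144.93.
|M| = 144.93.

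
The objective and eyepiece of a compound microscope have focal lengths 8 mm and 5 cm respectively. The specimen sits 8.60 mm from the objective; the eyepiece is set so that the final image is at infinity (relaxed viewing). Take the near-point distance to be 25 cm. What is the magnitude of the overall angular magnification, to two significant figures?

67

Convert to cm: f_obj = 8 mm = 0.8 cm; d_o = 8.60 mm = 0.86 cm.
Objective: 1/d_i = 1/f_obj - 1/d_o = 1/0.8 - 1/0.86 = 0.08721 cm^-1, so d_i = 11.467 cm.
m_obj = -d_i/d_o = -11.467/0.86 = -13.333.
Eyepiece angular magnification (image at infinity): M_eye = D/f_e = 25/5 = 5.000.
Overall M = m_obj x M_eye = (-13.333)(5.000) = -66.67.
|M| = 66.67.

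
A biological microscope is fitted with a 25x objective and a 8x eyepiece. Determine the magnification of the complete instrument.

200

The overall magnification of a compound microscope is the product of the objective and eyepiece magnifications:
M = M_obj x M_eye = 25 x 8 = 200.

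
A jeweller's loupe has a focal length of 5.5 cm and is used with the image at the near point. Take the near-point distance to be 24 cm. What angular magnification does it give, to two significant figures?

M = 1 + D/f = 1 + 24/5.5 = 5.364.

5.4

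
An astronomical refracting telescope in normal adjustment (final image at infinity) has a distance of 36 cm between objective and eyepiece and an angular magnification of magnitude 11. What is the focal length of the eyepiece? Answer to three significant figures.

3.00 cm

In normal adjustment the tube length equals f_obj + f_eye and |M| = f_obj/f_eye.
So f_obj = 11 f_eye and 11 f_eye + f_eye = 36 cm, giving f_eye = 36/12 = 3.000 cm and f_obj = 33.000 cm.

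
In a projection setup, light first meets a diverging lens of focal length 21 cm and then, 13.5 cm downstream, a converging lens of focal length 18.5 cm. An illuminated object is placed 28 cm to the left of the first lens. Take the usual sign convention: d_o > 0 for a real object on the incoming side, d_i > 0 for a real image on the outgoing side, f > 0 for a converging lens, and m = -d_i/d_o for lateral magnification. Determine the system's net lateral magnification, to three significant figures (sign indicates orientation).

-1.13

First lens: d_i1 = 1/(1/(-21) - 1/28) = -12.000 cm.
m_1 = -(-12.000)/28 = 0.4286.
The intermediate image is virtual, 12.000 cm to the left of lens 1, so d_o2 = L - d_i1 = 13.5 - (-12.000) = 25.500 cm.
Second lens: d_i2 = 1/(1/18.5 - 1/(25.500)) = 67.393 cm.
m_2 = -(67.393)/(25.500) = -2.6429.
Overall magnification: m = m_1 m_2 = -1.1327.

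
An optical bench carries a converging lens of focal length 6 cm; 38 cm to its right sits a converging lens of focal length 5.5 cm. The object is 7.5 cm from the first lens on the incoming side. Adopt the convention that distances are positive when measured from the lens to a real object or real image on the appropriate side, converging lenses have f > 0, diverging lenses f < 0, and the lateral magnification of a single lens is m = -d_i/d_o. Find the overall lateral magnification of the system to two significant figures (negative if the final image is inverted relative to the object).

Applying the thin-lens equation to the first lens, 1/6 = 1/7.5 + 1/d_i1, which gives d_i1 = 30.000 cm.
Its lateral magnification is m_1 = -d_i1/d_o1 = -(30.000)/7.5 = -4.0000.
That image sits 8.000 cm in front of the second lens, so d_o2 = 8.000 cm.
Applying the thin-lens equation again with f_2 = 5.5 cm and d_o2 = 8.000 cm gives d_i2 = 17.600 cm.
m_2 = -(17.600)/(8.000) = -2.2000.
Total m = m_1 x m_2 = (-4.0000)(-2.2000) = 8.8000.

8.8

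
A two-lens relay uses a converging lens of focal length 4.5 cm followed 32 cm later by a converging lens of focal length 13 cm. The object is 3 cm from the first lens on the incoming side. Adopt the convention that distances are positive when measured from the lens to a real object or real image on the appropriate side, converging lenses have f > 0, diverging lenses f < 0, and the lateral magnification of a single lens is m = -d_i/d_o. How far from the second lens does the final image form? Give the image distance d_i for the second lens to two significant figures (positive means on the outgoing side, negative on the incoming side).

First lens: d_i1 = 1/(1/4.5 - 1/3) = -9.000 cm.
With d_i1 < 0 the first image is virtual and lies on the object side; the object distance for lens 2 is d_o2 = 32 - (-9.000) = 41.000 cm.
Second lens: d_i2 = 1/(1/13 - 1/(41.000)) = 19.036 cm.

19 cm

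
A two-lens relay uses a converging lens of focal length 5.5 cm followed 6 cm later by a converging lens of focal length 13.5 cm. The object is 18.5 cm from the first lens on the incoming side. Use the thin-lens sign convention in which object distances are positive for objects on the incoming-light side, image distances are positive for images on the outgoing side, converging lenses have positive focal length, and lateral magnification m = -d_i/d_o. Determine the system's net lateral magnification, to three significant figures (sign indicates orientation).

-0.373

First lens: d_i1 = 1/(1/5.5 - 1/18.5) = 7.827 cm.
m_1 = -(7.827)/18.5 = -0.4231.
This image would form 7.827 cm past lens 1, i.e. 1.827 cm beyond lens 2, so it is a virtual object for lens 2: d_o2 = 6 - 7.827 = -1.827 cm.
Second lens: d_i2 = 1/(1/13.5 - 1/(-1.827)) = 1.609 cm.
m_2 = -(1.609)/(-1.827) = 0.8808.
The system's lateral magnification is m_1 m_2 = (-0.4231)(0.8808) = -0.3726.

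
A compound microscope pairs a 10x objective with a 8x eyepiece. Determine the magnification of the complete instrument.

80

The overall magnification of a compound microscope is the product of the objective and eyepiece magnifications:
M = M_obj x M_eye = 10 x 8 = 80.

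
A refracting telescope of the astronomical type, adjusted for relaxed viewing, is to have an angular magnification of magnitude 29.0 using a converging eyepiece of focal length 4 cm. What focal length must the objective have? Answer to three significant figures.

116 cm

|M| = f_obj/|f_eye|, so f_obj = |M| x |f_eye| = 29.0 x 4 = 116.000 cm.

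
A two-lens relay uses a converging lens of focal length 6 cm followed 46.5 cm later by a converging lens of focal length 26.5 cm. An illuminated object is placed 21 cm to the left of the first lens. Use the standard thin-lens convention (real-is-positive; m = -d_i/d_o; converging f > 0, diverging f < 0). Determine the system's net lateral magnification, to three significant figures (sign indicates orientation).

0.914

First lens: d_i1 = 1/(1/6 - 1/21) = 8.400 cm.
m_1 = -(8.400)/21 = -0.4000.
Object distance for lens 2: d_o2 = 46.5 - 8.400 = 38.100 cm.
Second lens: d_i2 = 1/(1/26.5 - 1/(38.100)) = 87.039 cm.
m_2 = -(87.039)/(38.100) = -2.2845.
The system's lateral magnification is m_1 m_2 = (-0.4000)(-2.2845) = 0.9138.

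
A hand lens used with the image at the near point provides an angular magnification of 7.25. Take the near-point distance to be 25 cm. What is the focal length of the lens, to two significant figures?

For the image at the near point, M = 1 + D/f.
f = D/(M - 1) = 25/(7.25 - 1) = 4.000 cm.

4.0 cm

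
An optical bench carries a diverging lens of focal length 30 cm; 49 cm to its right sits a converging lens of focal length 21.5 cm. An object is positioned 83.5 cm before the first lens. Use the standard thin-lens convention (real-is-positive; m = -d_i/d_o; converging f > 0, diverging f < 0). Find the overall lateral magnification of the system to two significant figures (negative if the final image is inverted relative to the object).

Applying the thin-lens equation to the first lens, 1/(-30) = 1/83.5 + 1/d_i1, which gives d_i1 = -22.070 cm.
Its lateral magnification is m_1 = -d_i1/d_o1 = -(-22.070)/83.5 = 0.2643.
The intermediate image is virtual, 22.070 cm to the left of lens 1, so d_o2 = L - d_i1 = 49 - (-22.070) = 71.070 cm.
Applying the thin-lens equation again with f_2 = 21.5 cm and d_o2 = 71.070 cm gives d_i2 = 30.825 cm.
m_2 = -(30.825)/(71.070) = -0.4337.
Total m = m_1 x m_2 = (0.2643)(-0.4337) = -0.1146.

-0.11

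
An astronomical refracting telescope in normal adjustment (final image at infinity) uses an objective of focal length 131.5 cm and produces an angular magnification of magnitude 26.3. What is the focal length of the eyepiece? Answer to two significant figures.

|M| = f_obj/f_eye, so f_eye = f_obj/|M| = 131.5/26.3 = 5.000 cm.

5.0 cm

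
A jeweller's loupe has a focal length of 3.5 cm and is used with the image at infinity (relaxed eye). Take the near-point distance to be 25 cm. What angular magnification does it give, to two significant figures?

7.1

M = D/f = 25/3.5 = 7.143.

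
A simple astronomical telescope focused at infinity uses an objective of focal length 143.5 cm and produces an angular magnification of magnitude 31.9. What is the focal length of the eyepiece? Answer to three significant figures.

|M| = f_obj/f_eye, so f_eye = f_obj/|M| = 143.5/31.9 = 4.498 cm.

4.50 cm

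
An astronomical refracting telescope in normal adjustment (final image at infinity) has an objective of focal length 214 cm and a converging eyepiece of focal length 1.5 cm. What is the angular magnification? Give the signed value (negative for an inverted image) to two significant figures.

M = -f_obj/f_eye = -214/(1.5) = -142.667.

-140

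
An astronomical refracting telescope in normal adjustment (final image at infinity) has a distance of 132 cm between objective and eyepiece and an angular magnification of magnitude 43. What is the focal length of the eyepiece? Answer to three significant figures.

3.00 cm

In normal adjustment the tube length equals f_obj + f_eye and |M| = f_obj/f_eye.
So f_obj = 43 f_eye and 43 f_eye + f_eye = 132 cm, giving f_eye = 132/44 = 3.000 cm and f_obj = 129.000 cm.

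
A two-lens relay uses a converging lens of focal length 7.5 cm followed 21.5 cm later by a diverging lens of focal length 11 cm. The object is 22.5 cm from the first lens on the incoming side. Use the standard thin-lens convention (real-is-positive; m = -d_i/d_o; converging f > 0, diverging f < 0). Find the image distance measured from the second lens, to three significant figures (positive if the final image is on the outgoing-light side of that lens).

-5.31 cm

First lens: d_i1 = 1/(1/7.5 - 1/22.5) = 11.250 cm.
Object distance for lens 2: d_o2 = 21.5 - 11.250 = 10.250 cm.
Second lens: d_i2 = 1/(1/(-11) - 1/(10.250)) = -5.306 cm.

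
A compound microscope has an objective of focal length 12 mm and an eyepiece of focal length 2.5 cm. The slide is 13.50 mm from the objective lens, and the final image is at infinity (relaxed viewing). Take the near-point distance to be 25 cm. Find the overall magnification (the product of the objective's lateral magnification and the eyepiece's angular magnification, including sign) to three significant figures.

-80.0

Convert to cm: f_obj = 12 mm = 1.2 cm; d_o = 13.50 mm = 1.35 cm.
Objective: 1/d_i = 1/f_obj - 1/d_o = 1/1.2 - 1/1.35 = 0.09259 cm^-1, so d_i = 10.800 cm.
m_obj = -d_i/d_o = -10.800/1.35 = -8.000.
Eyepiece angular magnification (image at infinity): M_eye = D/f_e = 25/2.5 = 10.000.
Overall M = m_obj x M_eye = (-8.000)(10.000) = -80.00.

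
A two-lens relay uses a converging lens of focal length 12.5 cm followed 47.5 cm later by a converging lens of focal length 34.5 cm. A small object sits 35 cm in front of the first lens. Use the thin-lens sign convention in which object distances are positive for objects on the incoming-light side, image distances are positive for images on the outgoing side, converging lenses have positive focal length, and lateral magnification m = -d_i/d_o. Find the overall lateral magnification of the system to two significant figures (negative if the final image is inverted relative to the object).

Applying the thin-lens equation to the first lens, 1/12.5 = 1/35 + 1/d_i1, which gives d_i1 = 19.444 cm.
Its lateral magnification is m_1 = -d_i1/d_o1 = -(19.444)/35 = -0.5556.
That image sits 28.056 cm in front of the second lens, so d_o2 = 28.056 cm.
Applying the thin-lens equation again with f_2 = 34.5 cm and d_o2 = 28.056 cm gives d_i2 = -150.194 cm.
m_2 = -(-150.194)/(28.056) = 5.3534.
Total m = m_1 x m_2 = (-0.5556)(5.3534) = -2.9741.

-3.0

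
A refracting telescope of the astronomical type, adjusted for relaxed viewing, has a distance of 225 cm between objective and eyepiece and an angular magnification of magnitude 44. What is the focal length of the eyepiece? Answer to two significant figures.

5.0 cm

In normal adjustment the tube length equals f_obj + f_eye and |M| = f_obj/f_eye.
So f_obj = 44 f_eye and 44 f_eye + f_eye = 225 cm, giving f_eye = 225/45 = 5.000 cm and f_obj = 220.000 cm.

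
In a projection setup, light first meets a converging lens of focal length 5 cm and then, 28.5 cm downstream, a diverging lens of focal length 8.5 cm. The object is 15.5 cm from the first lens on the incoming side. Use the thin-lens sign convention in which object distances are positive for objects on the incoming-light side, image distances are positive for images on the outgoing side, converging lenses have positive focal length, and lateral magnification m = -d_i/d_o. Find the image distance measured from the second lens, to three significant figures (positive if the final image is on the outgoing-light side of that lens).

-6.06 cm

First lens: d_i1 = 1/(1/5 - 1/15.5) = 7.381 cm.
The intermediate image is 7.381 cm to the right of lens 1, so d_o2 = L - d_i1 = 28.5 - 7.381 = 21.119 cm.
Second lens: d_i2 = 1/(1/(-8.5) - 1/(21.119)) = -6.061 cm.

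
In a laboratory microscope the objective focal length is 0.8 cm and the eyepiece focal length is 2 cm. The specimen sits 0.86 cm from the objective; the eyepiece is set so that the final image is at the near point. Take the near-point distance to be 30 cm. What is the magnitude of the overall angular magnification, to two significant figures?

Objective: 1/d_i = 1/f_obj - 1/d_o = 1/0.8 - 1/0.86 = 0.08721 cm^-1, so d_i = 11.467 cm.
m_obj = -d_i/d_o = -11.467/0.86 = -13.333.
Eyepiece angular magnification (image at near point): M_eye = 1 + D/f_e = 1 + 30/2 = 16.000.
Overall M = m_obj x M_eye = (-13.333)(16.000) = -213.33.
|M| = 213.33.

210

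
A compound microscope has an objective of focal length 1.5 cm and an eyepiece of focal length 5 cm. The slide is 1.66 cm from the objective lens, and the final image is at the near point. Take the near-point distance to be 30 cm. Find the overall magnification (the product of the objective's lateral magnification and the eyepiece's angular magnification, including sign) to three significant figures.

Objective: 1/d_i = 1/f_obj - 1/d_o = 1/1.5 - 1/1.66 = 0.06426 cm^-1, so d_i = 15.563 cm.
m_obj = -d_i/d_o = -15.563/1.66 = -9.375.
Eyepiece angular magnification (image at near point): M_eye = 1 + D/f_e = 1 + 30/5 = 7.000.
Overall M = m_obj x M_eye = (-9.375)(7.000) = -65.63.

-65.6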